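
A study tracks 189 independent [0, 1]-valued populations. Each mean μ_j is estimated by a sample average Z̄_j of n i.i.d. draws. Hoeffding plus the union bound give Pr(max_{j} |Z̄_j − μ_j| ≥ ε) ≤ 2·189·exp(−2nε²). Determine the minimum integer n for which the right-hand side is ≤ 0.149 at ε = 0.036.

3025

Need 2·189·exp(−2nε²) ≤ 0.149, i.e. exp(−2nε²) ≤ 0.149/378.
So 2nε² ≥ ln(378/0.149) = 7.838703.
Hence n ≥ 7.838703/(2·0.036²) = 3024.191.
The smallest integer n is 3025.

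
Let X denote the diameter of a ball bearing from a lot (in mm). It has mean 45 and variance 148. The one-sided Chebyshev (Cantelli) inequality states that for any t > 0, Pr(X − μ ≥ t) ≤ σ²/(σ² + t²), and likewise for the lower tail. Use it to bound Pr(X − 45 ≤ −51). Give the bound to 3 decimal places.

0.054

Here σ² = 148 and t = 51, so σ² + t² = 2749.
Cantelli's bound: 148/2749 = 0.0538.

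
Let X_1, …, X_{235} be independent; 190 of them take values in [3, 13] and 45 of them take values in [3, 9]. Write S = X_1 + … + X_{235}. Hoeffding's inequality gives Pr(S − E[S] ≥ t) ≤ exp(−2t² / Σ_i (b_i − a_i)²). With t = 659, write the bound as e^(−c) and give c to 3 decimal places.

42.122

Σ(b_i − a_i)² = 190·10² + 45·6² = 20620.
c = 2t² / 20620 = 2·659² / 20620 = 42.1223.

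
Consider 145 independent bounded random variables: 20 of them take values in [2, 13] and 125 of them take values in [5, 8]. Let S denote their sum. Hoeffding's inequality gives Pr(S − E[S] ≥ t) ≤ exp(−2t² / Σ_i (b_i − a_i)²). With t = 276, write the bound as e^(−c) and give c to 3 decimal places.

42.977

Σ(b_i − a_i)² = 20·11² + 125·3² = 3545.
c = 2t² / 3545 = 2·276² / 3545 = 42.9766.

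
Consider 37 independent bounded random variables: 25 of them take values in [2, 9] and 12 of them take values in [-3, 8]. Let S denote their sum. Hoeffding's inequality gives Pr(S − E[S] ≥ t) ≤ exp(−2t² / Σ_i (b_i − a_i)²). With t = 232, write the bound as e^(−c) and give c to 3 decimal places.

Σ(b_i − a_i)² = 25·7² + 12·11² = 2677.
c = 2t² / 2677 = 2·232² / 2677 = 40.2122.

40.212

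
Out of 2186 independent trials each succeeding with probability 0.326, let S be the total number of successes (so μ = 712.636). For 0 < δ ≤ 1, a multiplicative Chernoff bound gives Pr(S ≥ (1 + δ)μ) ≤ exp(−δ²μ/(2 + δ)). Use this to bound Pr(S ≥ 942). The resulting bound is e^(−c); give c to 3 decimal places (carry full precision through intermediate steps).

31.794

Write 942 = (1 + δ)μ, so δ = 942/712.636 − 1 = 0.321853…
Then the exponent is δ²μ/(2 + δ) = (942 − μ)² / (μ·(2 + δ)) = 31.794210.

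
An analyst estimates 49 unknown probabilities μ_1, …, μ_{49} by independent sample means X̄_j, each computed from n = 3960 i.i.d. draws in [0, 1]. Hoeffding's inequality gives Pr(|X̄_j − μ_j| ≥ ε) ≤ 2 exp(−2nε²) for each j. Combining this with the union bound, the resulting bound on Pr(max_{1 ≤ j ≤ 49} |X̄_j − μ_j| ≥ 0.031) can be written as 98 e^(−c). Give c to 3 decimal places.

7.611

Union bound over the 49 events: Pr(max_{1 ≤ j ≤ 49} |X̄_j − μ_j| ≥ 0.031) ≤ 49·2·exp(−2nε²) = 98 exp(−2·3960·0.031²).
So c = 2·3960·0.031² = 7.6111.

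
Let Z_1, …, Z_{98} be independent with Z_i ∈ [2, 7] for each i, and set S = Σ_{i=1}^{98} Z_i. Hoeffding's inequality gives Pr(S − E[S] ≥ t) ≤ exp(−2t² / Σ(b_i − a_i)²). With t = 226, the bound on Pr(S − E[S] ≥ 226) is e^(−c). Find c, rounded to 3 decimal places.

Σ(b_i − a_i)² = 98·(5)² = 2450.
c = 2t²/2450 = 2·226²/2450 = 41.6947.

41.695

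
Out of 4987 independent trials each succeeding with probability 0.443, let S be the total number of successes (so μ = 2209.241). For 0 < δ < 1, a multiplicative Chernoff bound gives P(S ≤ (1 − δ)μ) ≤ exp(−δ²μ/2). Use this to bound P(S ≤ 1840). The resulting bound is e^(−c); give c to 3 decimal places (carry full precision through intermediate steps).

30.857

Write 1840 = (1 − δ)μ, so δ = 1 − 1840/2209.241 = 0.1671348…
Then the exponent is δ²μ/2 = (μ − 1840)²/(2μ) = 30.856506.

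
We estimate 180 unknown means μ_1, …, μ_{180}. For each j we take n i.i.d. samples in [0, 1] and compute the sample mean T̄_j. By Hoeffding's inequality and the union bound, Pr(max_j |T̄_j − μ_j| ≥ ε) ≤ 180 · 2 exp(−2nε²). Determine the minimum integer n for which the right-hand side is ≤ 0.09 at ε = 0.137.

221

Need 2·180·exp(−2nε²) ≤ 0.09, i.e. exp(−2nε²) ≤ 0.09/360.
So 2nε² ≥ ln(360/0.09) = 8.294050.
Hence n ≥ 8.294050/(2·0.137²) = 220.951.
The smallest integer n is 221.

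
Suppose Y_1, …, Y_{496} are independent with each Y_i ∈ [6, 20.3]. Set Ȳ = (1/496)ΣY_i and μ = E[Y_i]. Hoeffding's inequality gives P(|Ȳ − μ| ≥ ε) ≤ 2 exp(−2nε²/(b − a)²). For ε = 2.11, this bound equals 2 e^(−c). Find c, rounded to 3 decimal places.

21.598

c = 2nε²/(b − a)² = 2·496·2.11² / 14.3² = 21.5976.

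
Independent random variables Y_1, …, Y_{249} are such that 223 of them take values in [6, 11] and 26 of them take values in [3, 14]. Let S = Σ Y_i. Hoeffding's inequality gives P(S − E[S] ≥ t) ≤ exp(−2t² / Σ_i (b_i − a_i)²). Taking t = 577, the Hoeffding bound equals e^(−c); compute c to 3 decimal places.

76.351

Σ(b_i − a_i)² = 223·5² + 26·11² = 8721.
c = 2t² / 8721 = 2·577² / 8721 = 76.3511.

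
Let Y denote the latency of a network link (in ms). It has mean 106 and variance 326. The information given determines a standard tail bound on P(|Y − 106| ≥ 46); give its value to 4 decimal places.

0.1541

Mean and variance are known, so Chebyshev's inequality applies.
Chebyshev: P(|Y − μ| ≥ t) ≤ Var(Y)/t².
Bound = 326 / 2116 = 0.1541.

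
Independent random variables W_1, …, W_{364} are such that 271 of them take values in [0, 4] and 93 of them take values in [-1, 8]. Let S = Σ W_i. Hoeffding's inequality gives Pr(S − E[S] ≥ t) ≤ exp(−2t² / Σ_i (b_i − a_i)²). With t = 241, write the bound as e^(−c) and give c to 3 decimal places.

9.787

Σ(b_i − a_i)² = 271·4² + 93·9² = 11869.
c = 2t² / 11869 = 2·241² / 11869 = 9.7870.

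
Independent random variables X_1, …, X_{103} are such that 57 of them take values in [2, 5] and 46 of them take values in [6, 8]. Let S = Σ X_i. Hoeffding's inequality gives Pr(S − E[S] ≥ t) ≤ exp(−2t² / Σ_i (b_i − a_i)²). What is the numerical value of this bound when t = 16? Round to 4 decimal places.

Σ(b_i − a_i)² = 57·3² + 46·2² = 697.
Exponent = 2·16² / 697 = 0.73458.
Bound = exp(−0.73458) = 0.47971.

0.4797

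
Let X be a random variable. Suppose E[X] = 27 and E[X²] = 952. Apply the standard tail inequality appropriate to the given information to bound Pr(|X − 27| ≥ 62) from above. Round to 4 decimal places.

0.0580

The first two moments determine the variance, so Chebyshev's inequality is the sharpest standard bound available.
Var(X) = E[X²] − (E[X])² = 952 − 729 = 223.
Chebyshev's inequality: Pr(|X − μ| ≥ t) ≤ Var(X)/t² = 223/3844 = 0.0580.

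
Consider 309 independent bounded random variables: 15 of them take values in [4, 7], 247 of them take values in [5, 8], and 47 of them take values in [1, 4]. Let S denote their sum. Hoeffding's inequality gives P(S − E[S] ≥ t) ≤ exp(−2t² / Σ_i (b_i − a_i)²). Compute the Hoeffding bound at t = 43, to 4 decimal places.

Σ(b_i − a_i)² = 15·3² + 247·3² + 47·3² = 2781.
Exponent = 2·43² / 2781 = 1.32974.
Bound = exp(−1.32974) = 0.26455.

0.2645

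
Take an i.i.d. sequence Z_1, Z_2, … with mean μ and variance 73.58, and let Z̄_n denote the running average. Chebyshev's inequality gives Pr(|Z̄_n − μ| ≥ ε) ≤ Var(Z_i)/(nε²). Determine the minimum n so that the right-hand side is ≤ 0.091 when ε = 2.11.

Require 73.58/(n·2.11²) ≤ 0.091, i.e. n ≥ 73.58/(0.091·2.11²) = 181.616.
The smallest integer n is 182.

182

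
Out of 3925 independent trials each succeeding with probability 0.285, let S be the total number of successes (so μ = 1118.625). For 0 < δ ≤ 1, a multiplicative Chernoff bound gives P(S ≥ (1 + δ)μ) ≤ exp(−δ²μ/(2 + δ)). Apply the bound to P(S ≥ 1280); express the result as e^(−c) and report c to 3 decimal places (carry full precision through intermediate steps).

10.857

Write 1280 = (1 + δ)μ, so δ = 1280/1118.625 − 1 = 0.1442619…
Then the exponent is δ²μ/(2 + δ) = (1280 − μ)² / (μ·(2 + δ)) = 10.857008.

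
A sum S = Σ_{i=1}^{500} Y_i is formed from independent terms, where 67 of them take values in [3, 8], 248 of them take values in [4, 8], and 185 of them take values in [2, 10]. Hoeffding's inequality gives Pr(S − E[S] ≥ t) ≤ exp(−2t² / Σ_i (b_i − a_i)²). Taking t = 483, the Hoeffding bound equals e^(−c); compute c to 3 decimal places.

Σ(b_i − a_i)² = 67·5² + 248·4² + 185·8² = 17483.
c = 2t² / 17483 = 2·483² / 17483 = 26.6875.

26.688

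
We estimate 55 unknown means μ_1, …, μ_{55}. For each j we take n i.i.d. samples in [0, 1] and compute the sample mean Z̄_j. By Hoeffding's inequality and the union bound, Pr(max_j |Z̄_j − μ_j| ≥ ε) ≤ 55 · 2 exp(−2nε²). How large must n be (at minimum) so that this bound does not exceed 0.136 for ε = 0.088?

433

Need 2·55·exp(−2nε²) ≤ 0.136, i.e. exp(−2nε²) ≤ 0.136/110.
So 2nε² ≥ ln(110/0.136) = 6.695581.
Hence n ≥ 6.695581/(2·0.088²) = 432.308.
The smallest integer n is 433.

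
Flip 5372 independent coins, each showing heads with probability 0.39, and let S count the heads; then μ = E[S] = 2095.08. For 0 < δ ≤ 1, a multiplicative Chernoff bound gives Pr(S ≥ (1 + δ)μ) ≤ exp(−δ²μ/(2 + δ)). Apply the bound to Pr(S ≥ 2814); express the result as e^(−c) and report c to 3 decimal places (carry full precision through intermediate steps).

105.284

Write 2814 = (1 + δ)μ, so δ = 2814/2095.08 − 1 = 0.3431468…
Then the exponent is δ²μ/(2 + δ) = (2814 − μ)² / (μ·(2 + δ)) = 105.283672.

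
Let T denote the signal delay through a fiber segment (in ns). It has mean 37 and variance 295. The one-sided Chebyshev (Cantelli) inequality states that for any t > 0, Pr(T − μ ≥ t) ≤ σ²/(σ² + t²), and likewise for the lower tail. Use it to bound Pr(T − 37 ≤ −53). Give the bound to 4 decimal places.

0.0950

Here σ² = 295 and t = 53, so σ² + t² = 3104.
Cantelli's bound: 295/3104 = 0.0950.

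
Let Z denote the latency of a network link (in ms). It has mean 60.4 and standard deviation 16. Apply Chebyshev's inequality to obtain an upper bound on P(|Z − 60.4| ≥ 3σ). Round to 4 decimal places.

Chebyshev: P(|Z − μ| ≥ t) ≤ Var(Z)/t².
Var(Z) = σ² = 16² = 256.
t = 3·16 = 48.
Bound = 256 / 2304 = 0.1111.

0.1111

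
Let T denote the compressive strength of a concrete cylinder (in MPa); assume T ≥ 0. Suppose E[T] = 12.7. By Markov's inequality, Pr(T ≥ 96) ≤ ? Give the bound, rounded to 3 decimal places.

0.132

Markov's inequality: for a non-negative random variable, Pr(T ≥ a) ≤ E[T]/a.
Here E[T] = 12.7 and a = 96, so the bound is 12.7/96 = 0.1323.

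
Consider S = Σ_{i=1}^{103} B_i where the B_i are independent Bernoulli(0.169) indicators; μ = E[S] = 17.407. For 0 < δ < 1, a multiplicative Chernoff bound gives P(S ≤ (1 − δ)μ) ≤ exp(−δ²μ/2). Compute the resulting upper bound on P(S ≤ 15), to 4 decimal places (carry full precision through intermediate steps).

Write 15 = (1 − δ)μ, so δ = 1 − 15/17.407 = 0.1382777…
Then the exponent is δ²μ/2 = (μ − 15)²/(2μ) = 0.166417.
Bound = exp(−0.166417) = 0.84669.

0.8467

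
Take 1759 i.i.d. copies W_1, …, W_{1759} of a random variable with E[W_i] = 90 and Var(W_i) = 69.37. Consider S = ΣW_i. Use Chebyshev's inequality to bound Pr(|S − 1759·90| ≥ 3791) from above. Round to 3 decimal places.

0.008

Var(S) = n·Var(W_i) = 1759·69.37 = 122021.83.
Chebyshev: Pr(|S − 1759·90| ≥ 3791) ≤ Var(S)/3791² = 122021.83/14371681 = 0.0085.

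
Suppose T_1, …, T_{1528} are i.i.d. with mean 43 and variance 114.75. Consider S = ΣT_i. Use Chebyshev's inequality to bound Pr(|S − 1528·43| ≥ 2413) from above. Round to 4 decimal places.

Var(S) = n·Var(T_i) = 1528·114.75 = 175338.
Chebyshev: Pr(|S − 1528·43| ≥ 2413) ≤ Var(S)/2413² = 175338/5822569 = 0.0301.

0.0301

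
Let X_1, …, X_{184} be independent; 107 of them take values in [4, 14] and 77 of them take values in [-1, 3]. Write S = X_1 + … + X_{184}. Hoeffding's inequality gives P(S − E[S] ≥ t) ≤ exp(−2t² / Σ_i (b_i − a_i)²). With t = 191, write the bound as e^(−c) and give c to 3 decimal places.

Σ(b_i − a_i)² = 107·10² + 77·4² = 11932.
c = 2t² / 11932 = 2·191² / 11932 = 6.1148.

6.115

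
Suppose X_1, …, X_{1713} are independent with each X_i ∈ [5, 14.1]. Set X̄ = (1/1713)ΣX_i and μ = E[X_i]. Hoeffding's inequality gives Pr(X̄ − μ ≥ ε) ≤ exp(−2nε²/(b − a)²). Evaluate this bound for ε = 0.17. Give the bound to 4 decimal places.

0.3025

Exponent: 2nε²/(b − a)² = 2·1713·0.17² / 9.1² = 1.19565.
Bound = exp(−1.19565) = 0.30251.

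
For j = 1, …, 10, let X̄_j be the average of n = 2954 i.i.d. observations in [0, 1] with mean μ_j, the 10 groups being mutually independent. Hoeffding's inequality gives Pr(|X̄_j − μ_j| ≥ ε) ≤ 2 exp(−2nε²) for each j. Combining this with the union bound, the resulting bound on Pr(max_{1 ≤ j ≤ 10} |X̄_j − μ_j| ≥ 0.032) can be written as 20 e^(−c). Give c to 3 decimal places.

6.050

Union bound over the 10 events: Pr(max_{1 ≤ j ≤ 10} |X̄_j − μ_j| ≥ 0.032) ≤ 10·2·exp(−2nε²) = 20 exp(−2·2954·0.032²).
So c = 2·2954·0.032² = 6.0498.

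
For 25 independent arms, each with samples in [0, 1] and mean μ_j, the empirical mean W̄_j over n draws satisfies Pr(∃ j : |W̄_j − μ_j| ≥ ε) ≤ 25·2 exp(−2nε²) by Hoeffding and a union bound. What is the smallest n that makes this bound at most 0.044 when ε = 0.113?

Need 2·25·exp(−2nε²) ≤ 0.044, i.e. exp(−2nε²) ≤ 0.044/50.
So 2nε² ≥ ln(50/0.044) = 7.035589.
Hence n ≥ 7.035589/(2·0.113²) = 275.495.
The smallest integer n is 276.

276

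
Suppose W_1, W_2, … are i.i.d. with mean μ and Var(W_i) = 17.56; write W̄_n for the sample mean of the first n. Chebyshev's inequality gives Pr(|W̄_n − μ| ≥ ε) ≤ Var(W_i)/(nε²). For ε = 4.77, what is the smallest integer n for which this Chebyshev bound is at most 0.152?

6

Require 17.56/(n·4.77²) ≤ 0.152, i.e. n ≥ 17.56/(0.152·4.77²) = 5.077.
The smallest integer n is 6.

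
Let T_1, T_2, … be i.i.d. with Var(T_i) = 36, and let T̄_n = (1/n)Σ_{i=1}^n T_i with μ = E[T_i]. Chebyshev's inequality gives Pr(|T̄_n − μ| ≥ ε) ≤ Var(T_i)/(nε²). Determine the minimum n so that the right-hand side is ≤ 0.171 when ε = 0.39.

1385

Require 36/(n·0.39²) ≤ 0.171, i.e. n ≥ 36/(0.171·0.39²) = 1384.131.
The smallest integer n is 1385.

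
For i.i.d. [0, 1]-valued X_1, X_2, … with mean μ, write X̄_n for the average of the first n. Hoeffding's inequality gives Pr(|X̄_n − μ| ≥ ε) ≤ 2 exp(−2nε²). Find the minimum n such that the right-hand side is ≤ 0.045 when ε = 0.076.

329

Require 2·exp(−2nε²) ≤ 0.045, i.e. 2nε² ≥ ln(2/0.045) = 3.794240.
So n ≥ 3.794240 / (2·0.076²) = 328.449.
The smallest integer n is 329.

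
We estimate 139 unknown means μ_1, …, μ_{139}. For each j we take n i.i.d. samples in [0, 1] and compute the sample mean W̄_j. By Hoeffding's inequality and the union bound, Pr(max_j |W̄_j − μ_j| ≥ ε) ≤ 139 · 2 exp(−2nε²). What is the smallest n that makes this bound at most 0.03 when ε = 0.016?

17841

Need 2·139·exp(−2nε²) ≤ 0.03, i.e. exp(−2nε²) ≤ 0.03/278.
So 2nε² ≥ ln(278/0.03) = 9.134179.
Hence n ≥ 9.134179/(2·0.016²) = 17840.193.
The smallest integer n is 17841.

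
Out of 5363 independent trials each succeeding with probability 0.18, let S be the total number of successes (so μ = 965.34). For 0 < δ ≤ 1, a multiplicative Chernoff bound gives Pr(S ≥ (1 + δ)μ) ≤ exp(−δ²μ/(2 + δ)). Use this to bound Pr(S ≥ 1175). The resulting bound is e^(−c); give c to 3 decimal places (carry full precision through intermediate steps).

20.538

Write 1175 = (1 + δ)μ, so δ = 1175/965.34 − 1 = 0.2171877…
Then the exponent is δ²μ/(2 + δ) = (1175 − μ)² / (μ·(2 + δ)) = 20.537539.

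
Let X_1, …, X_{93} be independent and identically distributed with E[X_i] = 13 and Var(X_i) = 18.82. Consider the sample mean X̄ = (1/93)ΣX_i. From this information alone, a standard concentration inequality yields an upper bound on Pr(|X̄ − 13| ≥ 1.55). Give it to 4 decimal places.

0.0842

With mean and variance of each term known, Chebyshev's inequality bounds the deviation of the sum (or sample mean).
Var(X̄) = Var(X_i)/n = 18.82/93 = 0.20237.
Chebyshev: Pr(|X̄ − 13| ≥ 1.55) ≤ Var(X̄)/(1.55)² = 18.82/(93·1.55²) = 0.0842.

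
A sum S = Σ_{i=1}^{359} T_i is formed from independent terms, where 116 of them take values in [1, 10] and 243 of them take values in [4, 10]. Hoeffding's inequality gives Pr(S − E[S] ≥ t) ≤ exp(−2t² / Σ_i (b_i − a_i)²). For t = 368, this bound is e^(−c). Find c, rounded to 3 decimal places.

Σ(b_i − a_i)² = 116·9² + 243·6² = 18144.
c = 2t² / 18144 = 2·368² / 18144 = 14.9277.

14.928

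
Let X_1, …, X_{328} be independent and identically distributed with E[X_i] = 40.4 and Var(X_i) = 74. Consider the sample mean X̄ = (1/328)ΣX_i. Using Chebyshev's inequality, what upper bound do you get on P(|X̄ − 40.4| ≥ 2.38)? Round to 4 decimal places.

0.0398

Var(X̄) = Var(X_i)/n = 74/328 = 0.22561.
Chebyshev: P(|X̄ − 40.4| ≥ 2.38) ≤ Var(X̄)/(2.38)² = 74/(328·2.38²) = 0.0398.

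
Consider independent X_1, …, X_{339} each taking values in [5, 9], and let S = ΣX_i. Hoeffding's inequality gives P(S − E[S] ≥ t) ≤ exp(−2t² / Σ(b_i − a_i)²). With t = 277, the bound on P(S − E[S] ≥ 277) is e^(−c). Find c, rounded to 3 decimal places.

28.292

Σ(b_i − a_i)² = 339·(4)² = 5424.
c = 2t²/5424 = 2·277²/5424 = 28.2924.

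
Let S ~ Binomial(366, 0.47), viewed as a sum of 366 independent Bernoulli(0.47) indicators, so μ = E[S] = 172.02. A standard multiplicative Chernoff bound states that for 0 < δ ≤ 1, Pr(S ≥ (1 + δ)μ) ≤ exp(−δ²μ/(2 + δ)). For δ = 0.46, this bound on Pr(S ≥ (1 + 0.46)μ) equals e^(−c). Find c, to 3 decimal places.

14.797

c = δ²μ/(2 + δ) = 0.46²·172.02/(2 + 0.46) = 14.7965.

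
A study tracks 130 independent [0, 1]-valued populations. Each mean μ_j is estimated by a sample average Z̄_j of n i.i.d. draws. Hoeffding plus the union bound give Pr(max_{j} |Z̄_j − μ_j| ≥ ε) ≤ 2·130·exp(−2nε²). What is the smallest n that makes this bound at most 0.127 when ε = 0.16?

149

Need 2·130·exp(−2nε²) ≤ 0.127, i.e. exp(−2nε²) ≤ 0.127/260.
So 2nε² ≥ ln(260/0.127) = 7.624250.
Hence n ≥ 7.624250/(2·0.16²) = 148.911.
The smallest integer n is 149.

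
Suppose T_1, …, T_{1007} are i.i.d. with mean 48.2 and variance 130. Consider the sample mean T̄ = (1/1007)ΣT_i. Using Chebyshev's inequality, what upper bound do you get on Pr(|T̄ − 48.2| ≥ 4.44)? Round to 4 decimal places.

0.0065

Var(T̄) = Var(T_i)/n = 130/1007 = 0.1291.
Chebyshev: Pr(|T̄ − 48.2| ≥ 4.44) ≤ Var(T̄)/(4.44)² = 130/(1007·4.44²) = 0.0065.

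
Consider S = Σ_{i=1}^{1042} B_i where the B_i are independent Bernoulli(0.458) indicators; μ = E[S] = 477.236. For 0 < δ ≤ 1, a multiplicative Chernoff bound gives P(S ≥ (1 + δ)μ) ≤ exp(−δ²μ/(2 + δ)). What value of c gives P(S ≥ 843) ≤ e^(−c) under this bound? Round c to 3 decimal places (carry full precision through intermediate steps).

Write 843 = (1 + δ)μ, so δ = 843/477.236 − 1 = 0.7664216…
Then the exponent is δ²μ/(2 + δ) = (843 − μ)² / (μ·(2 + δ)) = 101.332871.

101.333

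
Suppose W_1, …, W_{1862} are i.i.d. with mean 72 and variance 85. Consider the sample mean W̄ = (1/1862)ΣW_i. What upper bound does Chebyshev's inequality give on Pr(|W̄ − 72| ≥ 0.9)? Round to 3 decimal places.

Var(W̄) = Var(W_i)/n = 85/1862 = 0.04565.
Chebyshev: Pr(|W̄ − 72| ≥ 0.9) ≤ Var(W̄)/(0.9)² = 85/(1862·0.9²) = 0.0564.

0.056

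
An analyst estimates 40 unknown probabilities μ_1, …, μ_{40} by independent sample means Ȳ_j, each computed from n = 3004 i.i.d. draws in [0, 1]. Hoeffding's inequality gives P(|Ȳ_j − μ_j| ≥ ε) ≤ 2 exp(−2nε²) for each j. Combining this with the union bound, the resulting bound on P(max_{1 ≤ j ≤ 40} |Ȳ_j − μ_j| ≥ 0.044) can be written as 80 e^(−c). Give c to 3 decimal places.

Union bound over the 40 events: P(max_{1 ≤ j ≤ 40} |Ȳ_j − μ_j| ≥ 0.044) ≤ 40·2·exp(−2nε²) = 80 exp(−2·3004·0.044²).
So c = 2·3004·0.044² = 11.6315.

11.631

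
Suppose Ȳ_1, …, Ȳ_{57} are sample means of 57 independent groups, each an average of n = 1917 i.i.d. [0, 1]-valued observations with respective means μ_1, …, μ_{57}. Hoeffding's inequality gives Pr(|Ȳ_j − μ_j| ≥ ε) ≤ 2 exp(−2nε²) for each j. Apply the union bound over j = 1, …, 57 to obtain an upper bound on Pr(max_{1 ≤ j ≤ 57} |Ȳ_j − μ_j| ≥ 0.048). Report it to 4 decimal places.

0.0166

Per-experiment Hoeffding bound: 2·exp(−2·1917·0.048²) = 2·exp(−8.83354) = 0.00029152.
Union bound over 57 events: 57·0.00029152 = 0.01662.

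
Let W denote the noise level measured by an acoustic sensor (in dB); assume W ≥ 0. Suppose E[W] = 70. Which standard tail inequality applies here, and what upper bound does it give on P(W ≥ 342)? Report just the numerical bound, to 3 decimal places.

0.205

Only the mean of a non-negative variable is known, so Markov's inequality is the applicable tail bound.
Markov's inequality: for a non-negative random variable, P(W ≥ a) ≤ E[W]/a.
Here E[W] = 70 and a = 342, so the bound is 70/342 = 0.2047.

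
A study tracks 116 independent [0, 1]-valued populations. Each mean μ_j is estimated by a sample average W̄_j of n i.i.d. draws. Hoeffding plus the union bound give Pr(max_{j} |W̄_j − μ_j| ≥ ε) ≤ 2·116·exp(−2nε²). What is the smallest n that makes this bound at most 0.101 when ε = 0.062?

Need 2·116·exp(−2nε²) ≤ 0.101, i.e. exp(−2nε²) ≤ 0.101/232.
So 2nε² ≥ ln(232/0.101) = 7.739372.
Hence n ≥ 7.739372/(2·0.062²) = 1006.682.
The smallest integer n is 1007.

1007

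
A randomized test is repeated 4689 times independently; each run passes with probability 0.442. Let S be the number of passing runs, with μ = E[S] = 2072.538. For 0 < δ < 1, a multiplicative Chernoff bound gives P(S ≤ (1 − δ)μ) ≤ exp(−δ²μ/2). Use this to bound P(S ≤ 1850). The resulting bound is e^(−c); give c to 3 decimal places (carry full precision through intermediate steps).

11.947

Write 1850 = (1 − δ)μ, so δ = 1 − 1850/2072.538 = 0.1073746…
Then the exponent is δ²μ/2 = (μ − 1850)²/(2μ) = 11.947468.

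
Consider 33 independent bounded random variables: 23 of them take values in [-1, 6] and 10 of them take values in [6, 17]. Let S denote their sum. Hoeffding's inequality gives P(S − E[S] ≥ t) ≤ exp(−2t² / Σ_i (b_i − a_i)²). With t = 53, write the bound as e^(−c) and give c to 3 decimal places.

2.404

Σ(b_i − a_i)² = 23·7² + 10·11² = 2337.
c = 2t² / 2337 = 2·53² / 2337 = 2.4039.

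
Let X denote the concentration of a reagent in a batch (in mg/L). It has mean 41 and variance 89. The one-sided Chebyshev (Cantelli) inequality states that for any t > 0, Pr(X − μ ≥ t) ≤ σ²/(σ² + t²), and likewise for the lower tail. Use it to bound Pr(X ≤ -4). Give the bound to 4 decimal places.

0.0421

Here σ² = 89 and t = 45, so σ² + t² = 2114.
Cantelli's bound: 89/2114 = 0.0421.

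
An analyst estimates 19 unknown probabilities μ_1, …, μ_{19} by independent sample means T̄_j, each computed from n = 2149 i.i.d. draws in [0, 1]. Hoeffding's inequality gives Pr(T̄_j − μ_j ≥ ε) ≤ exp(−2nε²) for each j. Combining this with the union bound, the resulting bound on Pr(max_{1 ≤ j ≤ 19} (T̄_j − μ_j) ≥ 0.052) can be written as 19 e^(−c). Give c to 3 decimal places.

Union bound over the 19 events: Pr(max_{1 ≤ j ≤ 19} (T̄_j − μ_j) ≥ 0.052) ≤ 19·exp(−2nε²) = 19 exp(−2·2149·0.052²).
So c = 2·2149·0.052² = 11.6218.

11.622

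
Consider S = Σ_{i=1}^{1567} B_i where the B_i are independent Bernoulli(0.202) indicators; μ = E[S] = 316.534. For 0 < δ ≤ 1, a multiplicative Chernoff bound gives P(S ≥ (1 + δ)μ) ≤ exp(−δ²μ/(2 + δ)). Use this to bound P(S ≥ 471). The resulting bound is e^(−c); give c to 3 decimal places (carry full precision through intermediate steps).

30.297

Write 471 = (1 + δ)μ, so δ = 471/316.534 − 1 = 0.4879918…
Then the exponent is δ²μ/(2 + δ) = (471 − μ)² / (μ·(2 + δ)) = 30.296781.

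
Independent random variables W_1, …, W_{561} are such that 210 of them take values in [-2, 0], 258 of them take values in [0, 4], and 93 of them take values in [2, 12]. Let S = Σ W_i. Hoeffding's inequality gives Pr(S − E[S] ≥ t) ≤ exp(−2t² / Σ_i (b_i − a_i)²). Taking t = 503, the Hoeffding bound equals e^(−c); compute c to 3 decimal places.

35.465

Σ(b_i − a_i)² = 210·2² + 258·4² + 93·10² = 14268.
c = 2t² / 14268 = 2·503² / 14268 = 35.4652.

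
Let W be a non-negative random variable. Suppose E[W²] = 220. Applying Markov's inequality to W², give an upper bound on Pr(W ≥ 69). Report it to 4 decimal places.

Since W ≥ 0, the event {W ≥ 69} is the same as {W² ≥ 4761}.
Markov's inequality applied to W² gives Pr(W² ≥ 4761) ≤ E[W²]/4761 = 220/4761 = 0.0462.

0.0462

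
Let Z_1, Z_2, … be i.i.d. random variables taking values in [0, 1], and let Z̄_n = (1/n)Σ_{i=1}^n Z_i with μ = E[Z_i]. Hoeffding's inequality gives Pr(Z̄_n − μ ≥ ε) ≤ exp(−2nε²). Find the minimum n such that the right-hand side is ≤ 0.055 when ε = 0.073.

Require exp(−2nε²) ≤ 0.055, i.e. 2nε² ≥ ln(1/0.055) = 2.900422.
So n ≥ 2.900422 / (2·0.073²) = 272.136.
The smallest integer n is 273.

273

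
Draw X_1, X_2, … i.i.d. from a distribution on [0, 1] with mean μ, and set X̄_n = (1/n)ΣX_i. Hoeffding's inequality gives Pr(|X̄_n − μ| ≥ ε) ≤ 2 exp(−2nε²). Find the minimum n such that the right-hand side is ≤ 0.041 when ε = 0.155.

Require 2·exp(−2nε²) ≤ 0.041, i.e. 2nε² ≥ ln(2/0.041) = 3.887330.
So n ≥ 3.887330 / (2·0.155²) = 80.902.
The smallest integer n is 81.

81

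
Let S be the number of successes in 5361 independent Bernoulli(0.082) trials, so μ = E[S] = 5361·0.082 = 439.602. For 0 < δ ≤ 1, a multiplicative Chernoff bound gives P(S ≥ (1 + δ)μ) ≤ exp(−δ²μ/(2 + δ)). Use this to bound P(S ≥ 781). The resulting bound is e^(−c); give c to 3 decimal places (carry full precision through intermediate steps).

95.488

Write 781 = (1 + δ)μ, so δ = 781/439.602 − 1 = 0.776607…
Then the exponent is δ²μ/(2 + δ) = (781 − μ)² / (μ·(2 + δ)) = 95.487796.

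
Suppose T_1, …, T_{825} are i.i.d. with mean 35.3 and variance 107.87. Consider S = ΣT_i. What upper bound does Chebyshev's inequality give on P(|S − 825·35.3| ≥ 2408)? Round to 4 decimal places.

0.0153

Var(S) = n·Var(T_i) = 825·107.87 = 88992.75.
Chebyshev: P(|S − 825·35.3| ≥ 2408) ≤ Var(S)/2408² = 88992.75/5798464 = 0.0153.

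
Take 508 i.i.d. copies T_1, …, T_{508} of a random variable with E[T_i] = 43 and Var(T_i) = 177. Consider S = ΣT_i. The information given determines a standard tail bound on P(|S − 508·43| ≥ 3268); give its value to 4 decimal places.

With mean and variance of each term known, Chebyshev's inequality bounds the deviation of the sum (or sample mean).
Var(S) = n·Var(T_i) = 508·177 = 89916.
Chebyshev: P(|S − 508·43| ≥ 3268) ≤ Var(S)/3268² = 89916/10679824 = 0.0084.

0.0084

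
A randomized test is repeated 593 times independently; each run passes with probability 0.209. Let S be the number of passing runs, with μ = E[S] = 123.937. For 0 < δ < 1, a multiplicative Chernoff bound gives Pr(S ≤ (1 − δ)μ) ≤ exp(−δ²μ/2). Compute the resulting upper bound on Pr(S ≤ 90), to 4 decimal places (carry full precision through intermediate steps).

0.0096

Write 90 = (1 − δ)μ, so δ = 1 − 90/123.937 = 0.2738246…
Then the exponent is δ²μ/2 = (μ − 90)²/(2μ) = 4.646393.
Bound = exp(−4.646393) = 0.00960.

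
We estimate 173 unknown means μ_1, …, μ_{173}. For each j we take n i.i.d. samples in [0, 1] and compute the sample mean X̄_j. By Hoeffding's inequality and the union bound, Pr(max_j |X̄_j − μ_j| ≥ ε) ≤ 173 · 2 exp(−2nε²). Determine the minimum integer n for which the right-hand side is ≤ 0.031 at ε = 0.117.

341

Need 2·173·exp(−2nε²) ≤ 0.031, i.e. exp(−2nε²) ≤ 0.031/346.
So 2nε² ≥ ln(346/0.031) = 9.320207.
Hence n ≥ 9.320207/(2·0.117²) = 340.427.
The smallest integer n is 341.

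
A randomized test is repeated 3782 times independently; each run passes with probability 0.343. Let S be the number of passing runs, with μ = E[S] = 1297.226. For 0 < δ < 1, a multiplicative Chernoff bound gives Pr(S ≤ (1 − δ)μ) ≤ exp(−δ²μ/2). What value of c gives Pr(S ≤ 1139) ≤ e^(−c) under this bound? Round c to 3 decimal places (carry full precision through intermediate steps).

9.650

Write 1139 = (1 − δ)μ, so δ = 1 − 1139/1297.226 = 0.1219726…
Then the exponent is δ²μ/2 = (μ − 1139)²/(2μ) = 9.649617.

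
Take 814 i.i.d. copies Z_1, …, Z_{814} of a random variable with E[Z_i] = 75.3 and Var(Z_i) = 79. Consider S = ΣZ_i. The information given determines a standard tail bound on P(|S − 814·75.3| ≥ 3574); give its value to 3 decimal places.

0.005

With mean and variance of each term known, Chebyshev's inequality bounds the deviation of the sum (or sample mean).
Var(S) = n·Var(Z_i) = 814·79 = 64306.
Chebyshev: P(|S − 814·75.3| ≥ 3574) ≤ Var(S)/3574² = 64306/12773476 = 0.0050.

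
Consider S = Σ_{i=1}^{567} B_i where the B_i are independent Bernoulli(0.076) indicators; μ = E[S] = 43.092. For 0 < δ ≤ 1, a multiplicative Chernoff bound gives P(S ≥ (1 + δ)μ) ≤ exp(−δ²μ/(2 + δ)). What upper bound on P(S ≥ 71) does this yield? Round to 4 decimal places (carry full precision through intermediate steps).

Write 71 = (1 + δ)μ, so δ = 71/43.092 − 1 = 0.6476376…
Then the exponent is δ²μ/(2 + δ) = (71 − μ)² / (μ·(2 + δ)) = 6.826565.
Bound = exp(−6.826565) = 0.00108.

0.0011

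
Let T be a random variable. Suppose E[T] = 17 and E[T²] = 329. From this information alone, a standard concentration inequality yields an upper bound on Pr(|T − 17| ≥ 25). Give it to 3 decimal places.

0.064

The first two moments determine the variance, so Chebyshev's inequality is the sharpest standard bound available.
Var(T) = E[T²] − (E[T])² = 329 − 289 = 40.
Chebyshev's inequality: Pr(|T − μ| ≥ t) ≤ Var(T)/t² = 40/625 = 0.0640.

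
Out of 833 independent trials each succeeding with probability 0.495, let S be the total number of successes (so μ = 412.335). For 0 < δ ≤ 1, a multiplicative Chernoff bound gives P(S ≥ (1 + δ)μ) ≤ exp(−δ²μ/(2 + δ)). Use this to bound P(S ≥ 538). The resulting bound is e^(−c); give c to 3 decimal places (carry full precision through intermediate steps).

16.617

Write 538 = (1 + δ)μ, so δ = 538/412.335 − 1 = 0.3047643…
Then the exponent is δ²μ/(2 + δ) = (538 − μ)² / (μ·(2 + δ)) = 16.616974.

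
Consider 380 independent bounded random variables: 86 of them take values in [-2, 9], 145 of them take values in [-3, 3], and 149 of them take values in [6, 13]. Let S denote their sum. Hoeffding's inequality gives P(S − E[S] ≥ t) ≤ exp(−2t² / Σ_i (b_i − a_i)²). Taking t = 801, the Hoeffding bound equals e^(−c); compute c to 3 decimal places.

Σ(b_i − a_i)² = 86·11² + 145·6² + 149·7² = 22927.
c = 2t² / 22927 = 2·801² / 22927 = 55.9690.

55.969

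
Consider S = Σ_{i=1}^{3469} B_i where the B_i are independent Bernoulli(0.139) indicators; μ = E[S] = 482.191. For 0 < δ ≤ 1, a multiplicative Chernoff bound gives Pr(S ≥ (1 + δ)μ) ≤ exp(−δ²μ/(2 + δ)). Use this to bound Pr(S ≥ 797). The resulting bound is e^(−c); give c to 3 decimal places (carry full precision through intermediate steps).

77.475

Write 797 = (1 + δ)μ, so δ = 797/482.191 − 1 = 0.652872…
Then the exponent is δ²μ/(2 + δ) = (797 − μ)² / (μ·(2 + δ)) = 77.474518.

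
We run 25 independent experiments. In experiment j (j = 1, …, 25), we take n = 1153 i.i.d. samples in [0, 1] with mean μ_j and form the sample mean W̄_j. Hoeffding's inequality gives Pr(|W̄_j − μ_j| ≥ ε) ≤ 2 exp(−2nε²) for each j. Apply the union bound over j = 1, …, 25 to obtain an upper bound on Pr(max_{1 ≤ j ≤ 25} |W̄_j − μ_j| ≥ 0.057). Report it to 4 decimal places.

Per-experiment Hoeffding bound: 2·exp(−2·1153·0.057²) = 2·exp(−7.49219) = 0.0011148.
Union bound over 25 events: 25·0.0011148 = 0.02787.

0.0279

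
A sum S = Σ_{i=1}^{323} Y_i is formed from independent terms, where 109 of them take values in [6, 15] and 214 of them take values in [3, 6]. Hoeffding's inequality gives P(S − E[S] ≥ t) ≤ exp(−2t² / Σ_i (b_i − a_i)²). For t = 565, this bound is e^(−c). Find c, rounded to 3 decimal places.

Σ(b_i − a_i)² = 109·9² + 214·3² = 10755.
c = 2t² / 10755 = 2·565² / 10755 = 59.3631.

59.363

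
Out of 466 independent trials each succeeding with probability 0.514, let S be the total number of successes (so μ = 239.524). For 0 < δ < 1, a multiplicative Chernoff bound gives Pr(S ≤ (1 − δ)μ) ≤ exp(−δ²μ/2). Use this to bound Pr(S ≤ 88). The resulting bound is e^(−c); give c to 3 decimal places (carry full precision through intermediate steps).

Write 88 = (1 − δ)μ, so δ = 1 − 88/239.524 = 0.6326047…
Then the exponent is δ²μ/2 = (μ − 88)²/(2μ) = 47.927395.

47.927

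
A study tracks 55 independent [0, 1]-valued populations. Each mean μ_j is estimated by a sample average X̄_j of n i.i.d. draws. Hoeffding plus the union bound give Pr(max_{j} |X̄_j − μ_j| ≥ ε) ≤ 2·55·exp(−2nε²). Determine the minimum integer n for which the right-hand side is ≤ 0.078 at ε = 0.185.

106

Need 2·55·exp(−2nε²) ≤ 0.078, i.e. exp(−2nε²) ≤ 0.078/110.
So 2nε² ≥ ln(110/0.078) = 7.251527.
Hence n ≥ 7.251527/(2·0.185²) = 105.939.
The smallest integer n is 106.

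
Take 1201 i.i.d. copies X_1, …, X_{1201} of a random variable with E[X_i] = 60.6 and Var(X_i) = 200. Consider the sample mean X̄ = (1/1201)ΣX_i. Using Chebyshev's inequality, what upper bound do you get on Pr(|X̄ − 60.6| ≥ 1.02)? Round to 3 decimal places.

Var(X̄) = Var(X_i)/n = 200/1201 = 0.16653.
Chebyshev: Pr(|X̄ − 60.6| ≥ 1.02) ≤ Var(X̄)/(1.02)² = 200/(1201·1.02²) = 0.1601.

0.160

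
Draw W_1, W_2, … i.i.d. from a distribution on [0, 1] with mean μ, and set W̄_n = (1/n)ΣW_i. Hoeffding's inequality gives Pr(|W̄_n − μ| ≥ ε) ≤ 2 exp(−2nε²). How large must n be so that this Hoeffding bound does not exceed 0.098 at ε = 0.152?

66

Require 2·exp(−2nε²) ≤ 0.098, i.e. 2nε² ≥ ln(2/0.098) = 3.015935.
So n ≥ 3.015935 / (2·0.152²) = 65.269.
The smallest integer n is 66.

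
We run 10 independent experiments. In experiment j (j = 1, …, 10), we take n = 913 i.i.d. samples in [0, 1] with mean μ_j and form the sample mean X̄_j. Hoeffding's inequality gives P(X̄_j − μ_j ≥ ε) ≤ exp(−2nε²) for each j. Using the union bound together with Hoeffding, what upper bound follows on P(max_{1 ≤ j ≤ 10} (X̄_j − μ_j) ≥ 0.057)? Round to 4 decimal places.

Per-experiment Hoeffding bound: exp(−2·913·0.057²) = exp(−5.93267) = 0.0026514.
Union bound over 10 events: 10·0.0026514 = 0.02651.

0.0265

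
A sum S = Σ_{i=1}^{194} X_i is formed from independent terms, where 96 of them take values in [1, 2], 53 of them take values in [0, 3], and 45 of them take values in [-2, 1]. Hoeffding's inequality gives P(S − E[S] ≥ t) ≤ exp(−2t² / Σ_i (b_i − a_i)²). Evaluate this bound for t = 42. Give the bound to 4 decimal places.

0.0271

Σ(b_i − a_i)² = 96·1² + 53·3² + 45·3² = 978.
Exponent = 2·42² / 978 = 3.60736.
Bound = exp(−3.60736) = 0.02712.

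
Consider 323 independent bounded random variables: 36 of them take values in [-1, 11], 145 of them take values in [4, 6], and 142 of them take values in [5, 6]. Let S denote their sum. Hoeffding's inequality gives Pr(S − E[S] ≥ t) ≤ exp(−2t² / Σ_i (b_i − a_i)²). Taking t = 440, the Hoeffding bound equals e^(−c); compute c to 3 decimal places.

65.560

Σ(b_i − a_i)² = 36·12² + 145·2² + 142·1² = 5906.
c = 2t² / 5906 = 2·440² / 5906 = 65.5604.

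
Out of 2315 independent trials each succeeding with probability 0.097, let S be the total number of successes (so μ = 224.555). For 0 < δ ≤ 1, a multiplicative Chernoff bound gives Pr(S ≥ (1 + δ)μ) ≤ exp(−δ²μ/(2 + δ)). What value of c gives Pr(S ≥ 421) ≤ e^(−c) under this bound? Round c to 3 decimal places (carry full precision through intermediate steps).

Write 421 = (1 + δ)μ, so δ = 421/224.555 − 1 = 0.8748191…
Then the exponent is δ²μ/(2 + δ) = (421 − μ)² / (μ·(2 + δ)) = 59.779009.

59.779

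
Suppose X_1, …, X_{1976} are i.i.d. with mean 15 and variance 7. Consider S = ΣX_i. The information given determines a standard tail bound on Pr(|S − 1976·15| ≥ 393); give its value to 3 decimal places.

0.090

With mean and variance of each term known, Chebyshev's inequality bounds the deviation of the sum (or sample mean).
Var(S) = n·Var(X_i) = 1976·7 = 13832.
Chebyshev: Pr(|S − 1976·15| ≥ 393) ≤ Var(S)/393² = 13832/154449 = 0.0896.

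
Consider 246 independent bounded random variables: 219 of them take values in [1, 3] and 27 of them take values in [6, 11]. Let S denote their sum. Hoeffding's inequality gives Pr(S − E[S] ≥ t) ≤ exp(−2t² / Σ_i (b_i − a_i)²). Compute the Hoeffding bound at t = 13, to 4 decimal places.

Σ(b_i − a_i)² = 219·2² + 27·5² = 1551.
Exponent = 2·13² / 1551 = 0.21792.
Bound = exp(−0.21792) = 0.80419.

0.8042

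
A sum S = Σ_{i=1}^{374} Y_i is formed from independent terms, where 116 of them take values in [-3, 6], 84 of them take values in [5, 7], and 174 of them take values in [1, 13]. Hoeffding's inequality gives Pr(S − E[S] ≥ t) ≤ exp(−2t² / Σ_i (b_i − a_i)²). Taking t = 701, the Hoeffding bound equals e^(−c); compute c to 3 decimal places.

Σ(b_i − a_i)² = 116·9² + 84·2² + 174·12² = 34788.
c = 2t² / 34788 = 2·701² / 34788 = 28.2512.

28.251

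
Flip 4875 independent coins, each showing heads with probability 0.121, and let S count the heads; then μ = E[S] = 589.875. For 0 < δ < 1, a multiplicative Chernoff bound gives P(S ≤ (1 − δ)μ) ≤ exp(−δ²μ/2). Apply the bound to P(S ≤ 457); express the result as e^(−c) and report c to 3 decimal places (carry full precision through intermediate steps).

Write 457 = (1 − δ)μ, so δ = 1 − 457/589.875 = 0.2252596…
Then the exponent is δ²μ/2 = (μ − 457)²/(2μ) = 14.965684.

14.966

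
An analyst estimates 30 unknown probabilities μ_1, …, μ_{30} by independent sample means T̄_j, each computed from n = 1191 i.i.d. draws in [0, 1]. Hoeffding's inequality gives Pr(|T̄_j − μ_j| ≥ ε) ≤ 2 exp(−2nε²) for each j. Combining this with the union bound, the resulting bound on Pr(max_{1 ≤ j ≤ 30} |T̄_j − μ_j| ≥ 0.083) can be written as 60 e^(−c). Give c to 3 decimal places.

16.410

Union bound over the 30 events: Pr(max_{1 ≤ j ≤ 30} |T̄_j − μ_j| ≥ 0.083) ≤ 30·2·exp(−2nε²) = 60 exp(−2·1191·0.083²).
So c = 2·1191·0.083² = 16.4096.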